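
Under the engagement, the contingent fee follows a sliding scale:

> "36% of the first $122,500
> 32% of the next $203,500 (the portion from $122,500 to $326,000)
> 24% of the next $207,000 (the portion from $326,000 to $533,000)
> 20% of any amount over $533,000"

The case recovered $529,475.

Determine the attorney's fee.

First $122,500 at 36% = $44,100.00
Next $203,500 at 32% = $65,120.00
Remaining $203,475 at 24% = $48,834.00
Fee: $44,100.00 + $65,120.00 + $48,834.00 = $158,054.00

$158,054.00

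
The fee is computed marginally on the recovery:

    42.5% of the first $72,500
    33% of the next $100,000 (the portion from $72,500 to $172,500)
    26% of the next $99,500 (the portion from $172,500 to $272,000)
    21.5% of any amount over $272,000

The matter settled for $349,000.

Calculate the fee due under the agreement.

First $72,500 at 42.5% = $30,812.50
Next $100,000 at 33% = $33,000.00
Next $99,500 at 26% = $25,870.00
Remaining $77,000 at 21.5% = $16,555.00
Fee: $30,812.50 + $33,000.00 + $25,870.00 + $16,555.00 = $106,237.50

$106,237.50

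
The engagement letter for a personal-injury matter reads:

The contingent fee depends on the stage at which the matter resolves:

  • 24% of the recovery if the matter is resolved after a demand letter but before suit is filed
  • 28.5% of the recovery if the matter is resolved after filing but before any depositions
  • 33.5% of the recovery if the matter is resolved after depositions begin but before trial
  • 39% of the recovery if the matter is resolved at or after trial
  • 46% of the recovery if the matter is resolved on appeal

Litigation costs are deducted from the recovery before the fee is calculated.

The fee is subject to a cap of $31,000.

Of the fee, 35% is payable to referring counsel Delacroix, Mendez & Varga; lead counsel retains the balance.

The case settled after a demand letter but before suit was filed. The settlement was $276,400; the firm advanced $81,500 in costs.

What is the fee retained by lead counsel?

Fee base (net of costs): $276,400 − $81,500 = $194,900
The matter settled after a demand letter but before suit was filed, so the 24% rate applies.
$194,900 × 24% = $46,776.00
$46,776.00 exceeds the $31,000 cap, so the fee is capped at $31,000.00.
Referral share: 35% of $31,000.00 = $10,850.00; lead counsel retains $31,000.00 − $10,850.00 = $20,150.00.

$20,150.00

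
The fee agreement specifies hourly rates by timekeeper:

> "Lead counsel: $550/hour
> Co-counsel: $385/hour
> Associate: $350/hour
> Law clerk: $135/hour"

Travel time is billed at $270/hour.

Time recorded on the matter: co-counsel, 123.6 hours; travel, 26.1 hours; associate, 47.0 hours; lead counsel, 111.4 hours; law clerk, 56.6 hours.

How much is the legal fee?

$139,994.00

Lead counsel: 111.4 × $550 = $61,270.00
Co-counsel: 123.6 × $385 = $47,586.00
Associate: 47.0 × $350 = $16,450.00
Law clerk: 56.6 × $135 = $7,641.00
Subtotal: $61,270.00 + $47,586.00 + $16,450.00 + $7,641.00 = $132,947.00
Travel: 26.1 × $270 = $7,047.00
Total: $132,947.00 + $7,047.00 = $139,994.00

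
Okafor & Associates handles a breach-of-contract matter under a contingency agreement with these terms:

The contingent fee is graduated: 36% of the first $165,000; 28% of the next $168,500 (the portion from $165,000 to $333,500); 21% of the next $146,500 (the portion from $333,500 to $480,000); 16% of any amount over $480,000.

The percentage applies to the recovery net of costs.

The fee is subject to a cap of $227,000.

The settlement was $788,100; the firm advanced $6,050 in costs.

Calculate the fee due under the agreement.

Fee base (net of costs): $788,100 − $6,050 = $782,050
First $165,000 at 36% = $59,400.00
Next $168,500 at 28% = $47,180.00
Next $146,500 at 21% = $30,765.00
Remaining $302,050 at 16% = $48,328.00
Fee: $59,400.00 + $47,180.00 + $30,765.00 + $48,328.00 = $185,673.00
$185,673.00 is under the $227,000 cap.

$185,673.00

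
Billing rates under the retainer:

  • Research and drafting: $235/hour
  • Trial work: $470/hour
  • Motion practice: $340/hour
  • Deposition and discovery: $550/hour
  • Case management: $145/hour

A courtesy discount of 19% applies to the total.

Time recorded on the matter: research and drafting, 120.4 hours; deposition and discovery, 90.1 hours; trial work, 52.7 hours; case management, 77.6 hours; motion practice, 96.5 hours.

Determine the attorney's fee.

$118,810.80

Research and drafting: 120.4 × $235 = $28,294.00
Trial work: 52.7 × $470 = $24,769.00
Motion practice: 96.5 × $340 = $32,810.00
Deposition and discovery: 90.1 × $550 = $49,555.00
Case management: 77.6 × $145 = $11,252.00
Subtotal: $146,680.00
Less 19% discount: −$27,869.20
Total: $146,680.00 − $27,869.20 = $118,810.80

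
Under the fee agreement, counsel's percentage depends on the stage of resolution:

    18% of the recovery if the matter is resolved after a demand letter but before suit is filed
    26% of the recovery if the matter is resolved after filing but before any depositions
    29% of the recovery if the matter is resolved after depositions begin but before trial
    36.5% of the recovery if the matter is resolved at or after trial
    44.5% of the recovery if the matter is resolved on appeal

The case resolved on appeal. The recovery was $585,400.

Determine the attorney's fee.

$260,503.00

The matter resolved on appeal, so the 44.5% rate applies.
$585,400 × 44.5% = $260,503.00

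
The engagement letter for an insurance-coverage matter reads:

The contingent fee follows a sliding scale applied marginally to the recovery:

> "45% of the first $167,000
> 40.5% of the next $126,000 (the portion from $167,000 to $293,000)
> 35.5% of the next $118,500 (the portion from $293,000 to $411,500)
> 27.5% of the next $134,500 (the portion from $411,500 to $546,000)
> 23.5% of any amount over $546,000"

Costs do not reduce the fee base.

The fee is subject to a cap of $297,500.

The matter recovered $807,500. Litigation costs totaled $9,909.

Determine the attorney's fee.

Fee base is the gross recovery, $807,500; costs are reimbursed separately.
First $167,000 at 45% = $75,150.00
Next $126,000 at 40.5% = $51,030.00
Next $118,500 at 35.5% = $42,067.50
Next $134,500 at 27.5% = $36,987.50
Remaining $261,500 at 23.5% = $61,452.50
Fee: $75,150.00 + $51,030.00 + $42,067.50 + $36,987.50 + $61,452.50 = $266,687.50
$266,687.50 is under the $297,500 cap.

$266,687.50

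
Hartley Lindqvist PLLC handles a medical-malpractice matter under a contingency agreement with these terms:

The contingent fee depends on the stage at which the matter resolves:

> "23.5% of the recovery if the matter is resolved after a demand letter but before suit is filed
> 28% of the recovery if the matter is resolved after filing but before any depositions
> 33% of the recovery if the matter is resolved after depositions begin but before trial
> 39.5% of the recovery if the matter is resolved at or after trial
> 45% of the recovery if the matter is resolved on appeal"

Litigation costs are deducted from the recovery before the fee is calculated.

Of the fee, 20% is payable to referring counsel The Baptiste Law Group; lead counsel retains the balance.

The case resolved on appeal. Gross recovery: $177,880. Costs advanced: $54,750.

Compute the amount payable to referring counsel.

Fee base (net of costs): $177,880 − $54,750 = $123,130
The matter resolved on appeal, so the 45% rate applies.
$123,130 × 45% = $55,408.50
Referral share: 20% of $55,408.50 = $11,081.70; lead counsel retains $55,408.50 − $11,081.70 = $44,326.80.

$11,081.70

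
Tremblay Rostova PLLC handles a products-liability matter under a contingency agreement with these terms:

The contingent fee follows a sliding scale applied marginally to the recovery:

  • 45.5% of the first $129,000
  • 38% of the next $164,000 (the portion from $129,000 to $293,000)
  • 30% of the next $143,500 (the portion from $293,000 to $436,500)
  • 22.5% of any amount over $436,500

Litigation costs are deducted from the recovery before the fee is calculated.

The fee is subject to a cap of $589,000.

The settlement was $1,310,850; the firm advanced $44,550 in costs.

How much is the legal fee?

Fee base (net of costs): $1,310,850 − $44,550 = $1,266,300
First $129,000 at 45.5% = $58,695.00
Next $164,000 at 38% = $62,320.00
Next $143,500 at 30% = $43,050.00
Remaining $829,800 at 22.5% = $186,705.00
Fee: $58,695.00 + $62,320.00 + $43,050.00 + $186,705.00 = $350,770.00
$350,770.00 is under the $589,000 cap.

$350,770.00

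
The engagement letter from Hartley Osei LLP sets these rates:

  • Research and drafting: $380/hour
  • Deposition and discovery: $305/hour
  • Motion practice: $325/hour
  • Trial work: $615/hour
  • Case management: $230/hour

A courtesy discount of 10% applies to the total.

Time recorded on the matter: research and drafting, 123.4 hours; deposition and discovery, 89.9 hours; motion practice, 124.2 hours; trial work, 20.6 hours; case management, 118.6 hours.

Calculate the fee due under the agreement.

$139,161.15

Research and drafting: 123.4 × $380 = $46,892.00
Deposition and discovery: 89.9 × $305 = $27,419.50
Motion practice: 124.2 × $325 = $40,365.00
Trial work: 20.6 × $615 = $12,669.00
Case management: 118.6 × $230 = $27,278.00
Subtotal: $154,623.50
Less 10% discount: −$15,462.35
Total: $154,623.50 − $15,462.35 = $139,161.15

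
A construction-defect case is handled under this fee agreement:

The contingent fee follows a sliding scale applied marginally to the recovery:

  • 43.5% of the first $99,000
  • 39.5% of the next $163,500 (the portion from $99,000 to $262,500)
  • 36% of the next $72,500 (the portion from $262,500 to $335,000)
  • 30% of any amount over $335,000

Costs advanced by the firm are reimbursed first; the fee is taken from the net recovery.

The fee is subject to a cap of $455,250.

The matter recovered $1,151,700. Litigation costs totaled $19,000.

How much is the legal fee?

Fee base (net of costs): $1,151,700 − $19,000 = $1,132,700
First $99,000 at 43.5% = $43,065.00
Next $163,500 at 39.5% = $64,582.50
Next $72,500 at 36% = $26,100.00
Remaining $797,700 at 30% = $239,310.00
Fee: $43,065.00 + $64,582.50 + $26,100.00 + $239,310.00 = $373,057.50
$373,057.50 is under the $455,250 cap.

$373,057.50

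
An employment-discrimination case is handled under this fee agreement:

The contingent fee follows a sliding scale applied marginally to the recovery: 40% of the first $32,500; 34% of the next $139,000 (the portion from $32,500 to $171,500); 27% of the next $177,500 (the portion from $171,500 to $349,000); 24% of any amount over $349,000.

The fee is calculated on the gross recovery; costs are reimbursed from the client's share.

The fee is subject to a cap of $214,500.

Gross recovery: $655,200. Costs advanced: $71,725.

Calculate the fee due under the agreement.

$181,673.00

Fee base is the gross recovery, $655,200; costs are reimbursed separately.
First $32,500 at 40% = $13,000.00
Next $139,000 at 34% = $47,260.00
Next $177,500 at 27% = $47,925.00
Remaining $306,200 at 24% = $73,488.00
Fee: $13,000.00 + $47,260.00 + $47,925.00 + $73,488.00 = $181,673.00
$181,673.00 is under the $214,500 cap.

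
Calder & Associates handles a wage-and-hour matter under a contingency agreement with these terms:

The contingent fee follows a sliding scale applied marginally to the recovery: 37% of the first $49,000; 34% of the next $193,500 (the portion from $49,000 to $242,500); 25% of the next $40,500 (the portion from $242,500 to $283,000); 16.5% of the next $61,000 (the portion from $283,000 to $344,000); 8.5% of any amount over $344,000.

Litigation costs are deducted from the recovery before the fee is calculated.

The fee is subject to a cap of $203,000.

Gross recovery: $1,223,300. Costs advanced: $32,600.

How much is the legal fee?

$176,079.50

Fee base (net of costs): $1,223,300 − $32,600 = $1,190,700
First $49,000 at 37% = $18,130.00
Next $193,500 at 34% = $65,790.00
Next $40,500 at 25% = $10,125.00
Next $61,000 at 16.5% = $10,065.00
Remaining $846,700 at 8.5% = $71,969.50
Fee: $18,130.00 + $65,790.00 + $10,125.00 + $10,065.00 + $71,969.50 = $176,079.50
$176,079.50 is under the $203,000 cap.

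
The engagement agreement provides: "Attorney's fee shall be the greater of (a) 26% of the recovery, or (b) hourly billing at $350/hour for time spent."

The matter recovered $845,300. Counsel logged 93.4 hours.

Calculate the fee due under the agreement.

$219,778.00

(a) 26% of $845,300 = $219,778.00
(b) 93.4 × $350 = $32,690.00
The greater is (a): $219,778.00.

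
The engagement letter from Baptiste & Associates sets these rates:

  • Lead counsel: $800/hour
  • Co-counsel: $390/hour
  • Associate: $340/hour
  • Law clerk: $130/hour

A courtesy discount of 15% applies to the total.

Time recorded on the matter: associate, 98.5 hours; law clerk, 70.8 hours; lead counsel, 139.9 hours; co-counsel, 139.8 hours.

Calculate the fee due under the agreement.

$177,765.60

Lead counsel: 139.9 × $800 = $111,920.00
Co-counsel: 139.8 × $390 = $54,522.00
Associate: 98.5 × $340 = $33,490.00
Law clerk: 70.8 × $130 = $9,204.00
Subtotal: $209,136.00
Less 15% discount: −$31,370.40
Total: $209,136.00 − $31,370.40 = $177,765.60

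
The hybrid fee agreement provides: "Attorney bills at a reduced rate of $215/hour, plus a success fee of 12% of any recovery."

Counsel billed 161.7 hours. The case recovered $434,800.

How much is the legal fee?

$86,941.50

Hourly: 161.7 × $215 = $34,765.50
Success fee: 12% of $434,800 = $52,176.00
Total: $34,765.50 + $52,176.00 = $86,941.50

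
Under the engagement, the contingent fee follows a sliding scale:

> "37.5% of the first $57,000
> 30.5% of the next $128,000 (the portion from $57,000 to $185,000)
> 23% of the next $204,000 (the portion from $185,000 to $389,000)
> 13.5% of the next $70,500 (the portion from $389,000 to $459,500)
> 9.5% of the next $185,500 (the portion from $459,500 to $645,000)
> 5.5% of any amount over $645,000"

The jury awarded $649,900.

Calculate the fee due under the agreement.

$134,744.50

First $57,000 at 37.5% = $21,375.00
Next $128,000 at 30.5% = $39,040.00
Next $204,000 at 23% = $46,920.00
Next $70,500 at 13.5% = $9,517.50
Next $185,500 at 9.5% = $17,622.50
Remaining $4,900 at 5.5% = $269.50
Fee: $21,375.00 + $39,040.00 + $46,920.00 + $9,517.50 + $17,622.50 + $269.50 = $134,744.50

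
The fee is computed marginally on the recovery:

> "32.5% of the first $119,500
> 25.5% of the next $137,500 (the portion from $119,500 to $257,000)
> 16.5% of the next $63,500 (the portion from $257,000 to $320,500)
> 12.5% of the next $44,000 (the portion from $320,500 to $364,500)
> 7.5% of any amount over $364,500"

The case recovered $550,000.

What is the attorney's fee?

First $119,500 at 32.5% = $38,837.50
Next $137,500 at 25.5% = $35,062.50
Next $63,500 at 16.5% = $10,477.50
Next $44,000 at 12.5% = $5,500.00
Remaining $185,500 at 7.5% = $13,912.50
Fee: $38,837.50 + $35,062.50 + $10,477.50 + $5,500.00 + $13,912.50 = $103,790.00

$103,790.00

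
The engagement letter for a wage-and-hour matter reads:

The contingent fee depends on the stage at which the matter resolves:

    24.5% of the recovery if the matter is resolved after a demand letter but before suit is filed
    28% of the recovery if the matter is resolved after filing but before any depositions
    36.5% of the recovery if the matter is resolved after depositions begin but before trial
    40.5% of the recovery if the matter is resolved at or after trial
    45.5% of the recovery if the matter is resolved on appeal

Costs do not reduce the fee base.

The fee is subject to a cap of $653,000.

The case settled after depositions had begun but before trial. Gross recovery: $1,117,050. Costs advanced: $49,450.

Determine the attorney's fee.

$407,723.25

Fee base is the gross recovery, $1,117,050; costs are reimbursed separately.
The matter settled after depositions had begun but before trial, so the 36.5% rate applies.
$1,117,050 × 36.5% = $407,723.25
$407,723.25 is under the $653,000 cap.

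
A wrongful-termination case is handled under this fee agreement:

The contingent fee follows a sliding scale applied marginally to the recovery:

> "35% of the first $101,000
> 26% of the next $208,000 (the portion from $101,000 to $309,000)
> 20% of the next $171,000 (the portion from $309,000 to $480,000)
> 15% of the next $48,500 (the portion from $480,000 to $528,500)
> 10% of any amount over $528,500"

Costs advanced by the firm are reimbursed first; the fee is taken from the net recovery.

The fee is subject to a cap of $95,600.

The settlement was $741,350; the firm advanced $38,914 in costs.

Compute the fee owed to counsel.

$95,600.00

Fee base (net of costs): $741,350 − $38,914 = $702,436
First $101,000 at 35% = $35,350.00
Next $208,000 at 26% = $54,080.00
Next $171,000 at 20% = $34,200.00
Next $48,500 at 15% = $7,275.00
Remaining $173,936 at 10% = $17,393.60
Fee: $35,350.00 + $54,080.00 + $34,200.00 + $7,275.00 + $17,393.60 = $148,298.60
$148,298.60 exceeds the $95,600 cap, so the fee is capped at $95,600.00.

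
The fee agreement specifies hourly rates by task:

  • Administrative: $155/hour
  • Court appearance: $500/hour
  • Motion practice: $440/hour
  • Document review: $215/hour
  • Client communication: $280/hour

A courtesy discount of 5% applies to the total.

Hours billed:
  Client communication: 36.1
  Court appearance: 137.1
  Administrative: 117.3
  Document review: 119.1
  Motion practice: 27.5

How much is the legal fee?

$127,818.70

Administrative: 117.3 × $155 = $18,181.50
Court appearance: 137.1 × $500 = $68,550.00
Motion practice: 27.5 × $440 = $12,100.00
Document review: 119.1 × $215 = $25,606.50
Client communication: 36.1 × $280 = $10,108.00
Subtotal: $134,546.00
Less 5% discount: −$6,727.30
Total: $134,546.00 − $6,727.30 = $127,818.70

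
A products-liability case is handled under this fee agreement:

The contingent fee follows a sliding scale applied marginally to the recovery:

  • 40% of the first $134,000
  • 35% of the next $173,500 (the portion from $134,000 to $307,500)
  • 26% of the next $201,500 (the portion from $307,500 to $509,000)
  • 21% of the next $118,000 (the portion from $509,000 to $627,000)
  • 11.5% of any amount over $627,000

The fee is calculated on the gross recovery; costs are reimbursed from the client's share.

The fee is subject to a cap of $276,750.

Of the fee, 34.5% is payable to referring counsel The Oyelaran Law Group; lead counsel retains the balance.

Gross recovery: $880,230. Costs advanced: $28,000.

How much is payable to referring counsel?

Fee base is the gross recovery, $880,230; costs are reimbursed separately.
First $134,000 at 40% = $53,600.00
Next $173,500 at 35% = $60,725.00
Next $201,500 at 26% = $52,390.00
Next $118,000 at 21% = $24,780.00
Remaining $253,230 at 11.5% = $29,121.45
Fee: $53,600.00 + $60,725.00 + $52,390.00 + $24,780.00 + $29,121.45 = $220,616.45
$220,616.45 is under the $276,750 cap.
Referral share: 34.5% of $220,616.45 = $76,112.68; lead counsel retains $220,616.45 − $76,112.68 = $144,503.77.

$76,112.68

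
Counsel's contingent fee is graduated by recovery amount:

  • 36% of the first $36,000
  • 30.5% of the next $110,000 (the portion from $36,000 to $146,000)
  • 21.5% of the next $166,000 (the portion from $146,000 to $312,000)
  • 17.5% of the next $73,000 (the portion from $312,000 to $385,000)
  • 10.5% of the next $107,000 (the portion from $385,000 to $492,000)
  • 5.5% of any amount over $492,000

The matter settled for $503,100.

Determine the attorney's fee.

$106,820.50

First $36,000 at 36% = $12,960.00
Next $110,000 at 30.5% = $33,550.00
Next $166,000 at 21.5% = $35,690.00
Next $73,000 at 17.5% = $12,775.00
Next $107,000 at 10.5% = $11,235.00
Remaining $11,100 at 5.5% = $610.50
Fee: $12,960.00 + $33,550.00 + $35,690.00 + $12,775.00 + $11,235.00 + $610.50 = $106,820.50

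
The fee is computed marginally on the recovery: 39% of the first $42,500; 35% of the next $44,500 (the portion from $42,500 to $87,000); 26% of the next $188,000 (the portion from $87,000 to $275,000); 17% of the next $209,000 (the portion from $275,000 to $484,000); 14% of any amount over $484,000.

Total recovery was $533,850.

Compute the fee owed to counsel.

$123,539.00

First $42,500 at 39% = $16,575.00
Next $44,500 at 35% = $15,575.00
Next $188,000 at 26% = $48,880.00
Next $209,000 at 17% = $35,530.00
Remaining $49,850 at 14% = $6,979.00
Fee: $16,575.00 + $15,575.00 + $48,880.00 + $35,530.00 + $6,979.00 = $123,539.00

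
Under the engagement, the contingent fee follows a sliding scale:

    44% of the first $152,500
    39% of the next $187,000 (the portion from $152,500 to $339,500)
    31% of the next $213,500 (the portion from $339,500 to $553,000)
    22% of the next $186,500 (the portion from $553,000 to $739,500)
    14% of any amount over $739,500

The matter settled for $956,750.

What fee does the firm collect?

First $152,500 at 44% = $67,100.00
Next $187,000 at 39% = $72,930.00
Next $213,500 at 31% = $66,185.00
Next $186,500 at 22% = $41,030.00
Remaining $217,250 at 14% = $30,415.00
Fee: $67,100.00 + $72,930.00 + $66,185.00 + $41,030.00 + $30,415.00 = $277,660.00

$277,660.00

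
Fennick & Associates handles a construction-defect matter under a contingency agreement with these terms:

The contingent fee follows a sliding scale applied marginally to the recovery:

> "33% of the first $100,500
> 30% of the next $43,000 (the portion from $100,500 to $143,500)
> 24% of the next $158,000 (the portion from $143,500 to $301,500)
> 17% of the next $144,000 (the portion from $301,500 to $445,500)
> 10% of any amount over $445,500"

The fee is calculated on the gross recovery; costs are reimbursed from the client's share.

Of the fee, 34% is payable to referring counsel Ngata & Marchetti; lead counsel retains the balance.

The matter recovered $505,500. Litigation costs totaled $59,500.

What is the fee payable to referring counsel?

Fee base is the gross recovery, $505,500; costs are reimbursed separately.
First $100,500 at 33% = $33,165.00
Next $43,000 at 30% = $12,900.00
Next $158,000 at 24% = $37,920.00
Next $144,000 at 17% = $24,480.00
Remaining $60,000 at 10% = $6,000.00
Fee: $33,165.00 + $12,900.00 + $37,920.00 + $24,480.00 + $6,000.00 = $114,465.00
Referral share: 34% of $114,465.00 = $38,918.10; lead counsel retains $114,465.00 − $38,918.10 = $75,546.90.

$38,918.10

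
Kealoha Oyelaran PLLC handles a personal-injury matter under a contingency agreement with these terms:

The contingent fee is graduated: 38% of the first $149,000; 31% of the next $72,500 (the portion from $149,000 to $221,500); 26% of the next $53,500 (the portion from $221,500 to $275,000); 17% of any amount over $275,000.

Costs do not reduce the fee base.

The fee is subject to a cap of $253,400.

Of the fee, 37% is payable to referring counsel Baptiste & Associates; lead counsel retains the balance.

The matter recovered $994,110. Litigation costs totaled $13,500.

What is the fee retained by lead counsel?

$135,609.83

Fee base is the gross recovery, $994,110; costs are reimbursed separately.
First $149,000 at 38% = $56,620.00
Next $72,500 at 31% = $22,475.00
Next $53,500 at 26% = $13,910.00
Remaining $719,110 at 17% = $122,248.70
Fee: $56,620.00 + $22,475.00 + $13,910.00 + $122,248.70 = $215,253.70
$215,253.70 is under the $253,400 cap.
Referral share: 37% of $215,253.70 = $79,643.87; lead counsel retains $215,253.70 − $79,643.87 = $135,609.83.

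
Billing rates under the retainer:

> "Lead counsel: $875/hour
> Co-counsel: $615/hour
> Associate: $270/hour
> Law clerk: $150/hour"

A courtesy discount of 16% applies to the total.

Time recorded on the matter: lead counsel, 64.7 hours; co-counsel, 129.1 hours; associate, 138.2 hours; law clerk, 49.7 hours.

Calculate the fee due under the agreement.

$151,853.52

Lead counsel: 64.7 × $875 = $56,612.50
Co-counsel: 129.1 × $615 = $79,396.50
Associate: 138.2 × $270 = $37,314.00
Law clerk: 49.7 × $150 = $7,455.00
Subtotal: $180,778.00
Less 16% discount: −$28,924.48
Total: $180,778.00 − $28,924.48 = $151,853.52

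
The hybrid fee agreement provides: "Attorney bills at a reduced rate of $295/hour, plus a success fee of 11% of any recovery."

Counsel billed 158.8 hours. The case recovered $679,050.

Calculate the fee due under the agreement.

$121,541.50

Hourly: 158.8 × $295 = $46,846.00
Success fee: 11% of $679,050 = $74,695.50
Total: $46,846.00 + $74,695.50 = $121,541.50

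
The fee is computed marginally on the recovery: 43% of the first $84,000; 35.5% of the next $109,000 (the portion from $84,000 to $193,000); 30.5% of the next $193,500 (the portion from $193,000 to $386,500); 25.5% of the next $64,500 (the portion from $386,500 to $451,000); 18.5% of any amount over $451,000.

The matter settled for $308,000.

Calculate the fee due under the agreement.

First $84,000 at 43% = $36,120.00
Next $109,000 at 35.5% = $38,695.00
Remaining $115,000 at 30.5% = $35,075.00
Fee: $36,120.00 + $38,695.00 + $35,075.00 = $109,890.00

$109,890.00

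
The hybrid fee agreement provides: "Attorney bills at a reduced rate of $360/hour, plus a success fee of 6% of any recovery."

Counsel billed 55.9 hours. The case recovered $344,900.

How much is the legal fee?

$40,818.00

Hourly: 55.9 × $360 = $20,124.00
Success fee: 6% of $344,900 = $20,694.00
Total: $20,124.00 + $20,694.00 = $40,818.00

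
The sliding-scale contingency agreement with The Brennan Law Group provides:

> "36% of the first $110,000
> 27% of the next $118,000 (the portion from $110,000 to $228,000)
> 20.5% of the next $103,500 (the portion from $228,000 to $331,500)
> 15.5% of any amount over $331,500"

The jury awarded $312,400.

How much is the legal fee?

First $110,000 at 36% = $39,600.00
Next $118,000 at 27% = $31,860.00
Remaining $84,400 at 20.5% = $17,302.00
Fee: $39,600.00 + $31,860.00 + $17,302.00 = $88,762.00

$88,762.00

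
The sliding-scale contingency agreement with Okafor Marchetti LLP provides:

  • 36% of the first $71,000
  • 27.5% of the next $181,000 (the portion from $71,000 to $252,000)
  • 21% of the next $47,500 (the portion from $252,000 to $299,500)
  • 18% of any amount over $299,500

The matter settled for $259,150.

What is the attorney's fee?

$76,836.50

First $71,000 at 36% = $25,560.00
Next $181,000 at 27.5% = $49,775.00
Remaining $7,150 at 21% = $1,501.50
Fee: $25,560.00 + $49,775.00 + $1,501.50 = $76,836.50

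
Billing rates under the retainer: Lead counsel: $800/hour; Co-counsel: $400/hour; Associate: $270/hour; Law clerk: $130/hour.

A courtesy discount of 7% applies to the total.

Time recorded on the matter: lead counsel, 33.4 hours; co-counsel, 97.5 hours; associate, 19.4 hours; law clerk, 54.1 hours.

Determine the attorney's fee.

$72,531.63

Lead counsel: 33.4 × $800 = $26,720.00
Co-counsel: 97.5 × $400 = $39,000.00
Associate: 19.4 × $270 = $5,238.00
Law clerk: 54.1 × $130 = $7,033.00
Subtotal: $77,991.00
Less 7% discount: −$5,459.37
Total: $77,991.00 − $5,459.37 = $72,531.63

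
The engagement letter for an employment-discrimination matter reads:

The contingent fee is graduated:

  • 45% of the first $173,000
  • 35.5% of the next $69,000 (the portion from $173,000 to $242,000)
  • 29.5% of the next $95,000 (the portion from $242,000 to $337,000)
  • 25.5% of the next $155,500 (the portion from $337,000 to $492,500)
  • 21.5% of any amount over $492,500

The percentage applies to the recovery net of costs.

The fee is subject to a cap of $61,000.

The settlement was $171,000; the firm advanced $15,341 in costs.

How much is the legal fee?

Fee base (net of costs): $171,000 − $15,341 = $155,659
First $155,659 at 45% = $70,046.55
$70,046.55 exceeds the $61,000 cap, so the fee is capped at $61,000.00.

$61,000.00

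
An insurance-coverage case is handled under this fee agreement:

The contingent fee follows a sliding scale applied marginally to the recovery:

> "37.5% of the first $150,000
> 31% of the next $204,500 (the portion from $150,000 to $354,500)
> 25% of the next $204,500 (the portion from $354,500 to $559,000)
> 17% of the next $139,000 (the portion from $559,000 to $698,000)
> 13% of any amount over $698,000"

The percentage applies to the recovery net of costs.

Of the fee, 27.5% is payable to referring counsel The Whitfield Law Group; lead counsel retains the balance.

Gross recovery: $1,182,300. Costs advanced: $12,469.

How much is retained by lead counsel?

Fee base (net of costs): $1,182,300 − $12,469 = $1,169,831
First $150,000 at 37.5% = $56,250.00
Next $204,500 at 31% = $63,395.00
Next $204,500 at 25% = $51,125.00
Next $139,000 at 17% = $23,630.00
Remaining $471,831 at 13% = $61,338.03
Fee: $56,250.00 + $63,395.00 + $51,125.00 + $23,630.00 + $61,338.03 = $255,738.03
Referral share: 27.5% of $255,738.03 = $70,327.96; lead counsel retains $255,738.03 − $70,327.96 = $185,410.07.

$185,410.07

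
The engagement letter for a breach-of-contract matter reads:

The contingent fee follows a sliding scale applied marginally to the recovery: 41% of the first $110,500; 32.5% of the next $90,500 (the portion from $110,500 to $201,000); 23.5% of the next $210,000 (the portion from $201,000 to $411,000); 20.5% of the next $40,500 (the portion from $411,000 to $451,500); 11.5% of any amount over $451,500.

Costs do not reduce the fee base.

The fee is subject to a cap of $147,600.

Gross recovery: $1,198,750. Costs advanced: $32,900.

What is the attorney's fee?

Fee base is the gross recovery, $1,198,750; costs are reimbursed separately.
First $110,500 at 41% = $45,305.00
Next $90,500 at 32.5% = $29,412.50
Next $210,000 at 23.5% = $49,350.00
Next $40,500 at 20.5% = $8,302.50
Remaining $747,250 at 11.5% = $85,933.75
Fee: $45,305.00 + $29,412.50 + $49,350.00 + $8,302.50 + $85,933.75 = $218,303.75
$218,303.75 exceeds the $147,600 cap, so the fee is capped at $147,600.00.

$147,600.00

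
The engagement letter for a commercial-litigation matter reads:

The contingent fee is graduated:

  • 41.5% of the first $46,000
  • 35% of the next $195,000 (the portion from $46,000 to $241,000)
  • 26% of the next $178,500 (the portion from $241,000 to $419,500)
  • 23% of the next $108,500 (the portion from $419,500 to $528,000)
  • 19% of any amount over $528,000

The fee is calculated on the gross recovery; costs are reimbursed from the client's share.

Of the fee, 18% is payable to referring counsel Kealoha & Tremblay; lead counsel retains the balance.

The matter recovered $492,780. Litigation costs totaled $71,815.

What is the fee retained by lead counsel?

$123,495.61

Fee base is the gross recovery, $492,780; costs are reimbursed separately.
First $46,000 at 41.5% = $19,090.00
Next $195,000 at 35% = $68,250.00
Next $178,500 at 26% = $46,410.00
Remaining $73,280 at 23% = $16,854.40
Fee: $19,090.00 + $68,250.00 + $46,410.00 + $16,854.40 = $150,604.40
Referral share: 18% of $150,604.40 = $27,108.79; lead counsel retains $150,604.40 − $27,108.79 = $123,495.61.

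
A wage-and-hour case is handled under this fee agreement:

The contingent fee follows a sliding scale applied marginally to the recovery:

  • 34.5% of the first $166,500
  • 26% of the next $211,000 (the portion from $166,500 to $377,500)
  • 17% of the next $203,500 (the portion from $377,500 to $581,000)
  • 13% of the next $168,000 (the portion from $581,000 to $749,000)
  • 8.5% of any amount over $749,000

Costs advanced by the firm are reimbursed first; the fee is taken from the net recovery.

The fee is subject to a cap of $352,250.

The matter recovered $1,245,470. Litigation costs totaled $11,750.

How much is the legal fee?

Fee base (net of costs): $1,245,470 − $11,750 = $1,233,720
First $166,500 at 34.5% = $57,442.50
Next $211,000 at 26% = $54,860.00
Next $203,500 at 17% = $34,595.00
Next $168,000 at 13% = $21,840.00
Remaining $484,720 at 8.5% = $41,201.20
Fee: $57,442.50 + $54,860.00 + $34,595.00 + $21,840.00 + $41,201.20 = $209,938.70
$209,938.70 is under the $352,250 cap.

$209,938.70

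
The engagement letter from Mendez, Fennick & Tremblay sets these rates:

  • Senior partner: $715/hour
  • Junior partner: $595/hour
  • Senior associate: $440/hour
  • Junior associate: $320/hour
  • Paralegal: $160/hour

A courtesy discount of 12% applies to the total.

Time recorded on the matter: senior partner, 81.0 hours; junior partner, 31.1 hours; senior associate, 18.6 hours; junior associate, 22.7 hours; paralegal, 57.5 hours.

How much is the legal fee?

$88,939.40

Senior partner: 81.0 × $715 = $57,915.00
Junior partner: 31.1 × $595 = $18,504.50
Senior associate: 18.6 × $440 = $8,184.00
Junior associate: 22.7 × $320 = $7,264.00
Paralegal: 57.5 × $160 = $9,200.00
Subtotal: $101,067.50
Less 12% discount: −$12,128.10
Total: $101,067.50 − $12,128.10 = $88,939.40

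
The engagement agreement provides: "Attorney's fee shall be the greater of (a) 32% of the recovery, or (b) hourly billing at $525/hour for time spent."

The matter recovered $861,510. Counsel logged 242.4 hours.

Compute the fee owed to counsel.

(a) 32% of $861,510 = $275,683.20
(b) 242.4 × $525 = $127,260.00
The greater is (a): $275,683.20.

$275,683.20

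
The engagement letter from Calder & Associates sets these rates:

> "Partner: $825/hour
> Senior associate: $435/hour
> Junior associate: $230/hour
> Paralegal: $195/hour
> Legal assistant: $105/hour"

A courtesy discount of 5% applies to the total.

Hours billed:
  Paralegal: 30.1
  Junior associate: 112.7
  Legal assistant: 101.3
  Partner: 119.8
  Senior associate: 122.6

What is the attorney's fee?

$184,863.35

Partner: 119.8 × $825 = $98,835.00
Senior associate: 122.6 × $435 = $53,331.00
Junior associate: 112.7 × $230 = $25,921.00
Paralegal: 30.1 × $195 = $5,869.50
Legal assistant: 101.3 × $105 = $10,636.50
Subtotal: $194,593.00
Less 5% discount: −$9,729.65
Total: $194,593.00 − $9,729.65 = $184,863.35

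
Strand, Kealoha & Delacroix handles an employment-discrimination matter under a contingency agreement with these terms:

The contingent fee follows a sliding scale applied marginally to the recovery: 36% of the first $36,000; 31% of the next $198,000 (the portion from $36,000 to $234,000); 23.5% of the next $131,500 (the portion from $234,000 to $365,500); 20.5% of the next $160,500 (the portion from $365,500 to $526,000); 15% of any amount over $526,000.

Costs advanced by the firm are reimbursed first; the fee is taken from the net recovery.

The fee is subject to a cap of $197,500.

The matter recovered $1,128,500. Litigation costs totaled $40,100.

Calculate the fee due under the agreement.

Fee base (net of costs): $1,128,500 − $40,100 = $1,088,400
First $36,000 at 36% = $12,960.00
Next $198,000 at 31% = $61,380.00
Next $131,500 at 23.5% = $30,902.50
Next $160,500 at 20.5% = $32,902.50
Remaining $562,400 at 15% = $84,360.00
Fee: $12,960.00 + $61,380.00 + $30,902.50 + $32,902.50 + $84,360.00 = $222,505.00
$222,505.00 exceeds the $197,500 cap, so the fee is capped at $197,500.00.

$197,500.00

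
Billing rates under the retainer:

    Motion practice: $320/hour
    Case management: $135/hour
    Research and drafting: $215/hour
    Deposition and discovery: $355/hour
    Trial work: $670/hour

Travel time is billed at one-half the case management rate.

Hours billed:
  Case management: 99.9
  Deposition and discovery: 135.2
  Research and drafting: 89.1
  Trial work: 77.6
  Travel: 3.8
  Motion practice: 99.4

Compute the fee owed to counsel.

Motion practice: 99.4 × $320 = $31,808.00
Case management: 99.9 × $135 = $13,486.50
Research and drafting: 89.1 × $215 = $19,156.50
Deposition and discovery: 135.2 × $355 = $47,996.00
Trial work: 77.6 × $670 = $51,992.00
Subtotal: $31,808.00 + $13,486.50 + $19,156.50 + $47,996.00 + $51,992.00 = $164,439.00
Travel: 3.8 × ($135 ÷ 2) = 3.8 × $67.50 = $256.50
Total: $164,439.00 + $256.50 = $164,695.50

$164,695.50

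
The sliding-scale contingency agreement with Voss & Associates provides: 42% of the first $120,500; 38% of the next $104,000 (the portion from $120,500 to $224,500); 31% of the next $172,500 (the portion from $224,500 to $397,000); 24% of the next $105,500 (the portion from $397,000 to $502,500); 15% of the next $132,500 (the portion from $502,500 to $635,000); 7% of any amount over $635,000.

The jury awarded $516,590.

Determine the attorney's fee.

First $120,500 at 42% = $50,610.00
Next $104,000 at 38% = $39,520.00
Next $172,500 at 31% = $53,475.00
Next $105,500 at 24% = $25,320.00
Remaining $14,090 at 15% = $2,113.50
Fee: $50,610.00 + $39,520.00 + $53,475.00 + $25,320.00 + $2,113.50 = $171,038.50

$171,038.50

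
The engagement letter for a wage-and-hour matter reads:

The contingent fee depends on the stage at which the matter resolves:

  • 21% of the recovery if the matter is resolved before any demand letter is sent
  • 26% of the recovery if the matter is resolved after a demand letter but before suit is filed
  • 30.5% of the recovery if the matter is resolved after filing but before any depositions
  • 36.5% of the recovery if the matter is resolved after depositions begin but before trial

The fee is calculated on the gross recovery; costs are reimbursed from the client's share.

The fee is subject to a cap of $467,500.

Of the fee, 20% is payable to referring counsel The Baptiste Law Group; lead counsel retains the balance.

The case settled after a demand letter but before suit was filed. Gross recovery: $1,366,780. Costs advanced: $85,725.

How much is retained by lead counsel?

Fee base is the gross recovery, $1,366,780; costs are reimbursed separately.
The matter settled after a demand letter but before suit was filed, so the 26% rate applies.
$1,366,780 × 26% = $355,362.80
$355,362.80 is under the $467,500 cap.
Referral share: 20% of $355,362.80 = $71,072.56; lead counsel retains $355,362.80 − $71,072.56 = $284,290.24.

$284,290.24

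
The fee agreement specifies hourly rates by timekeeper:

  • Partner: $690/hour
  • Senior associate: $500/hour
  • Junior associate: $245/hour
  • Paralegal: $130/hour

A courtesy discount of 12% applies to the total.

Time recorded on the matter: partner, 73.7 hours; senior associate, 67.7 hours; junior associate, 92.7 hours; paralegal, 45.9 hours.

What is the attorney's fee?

Partner: 73.7 × $690 = $50,853.00
Senior associate: 67.7 × $500 = $33,850.00
Junior associate: 92.7 × $245 = $22,711.50
Paralegal: 45.9 × $130 = $5,967.00
Subtotal: $113,381.50
Less 12% discount: −$13,605.78
Total: $113,381.50 − $13,605.78 = $99,775.72

$99,775.72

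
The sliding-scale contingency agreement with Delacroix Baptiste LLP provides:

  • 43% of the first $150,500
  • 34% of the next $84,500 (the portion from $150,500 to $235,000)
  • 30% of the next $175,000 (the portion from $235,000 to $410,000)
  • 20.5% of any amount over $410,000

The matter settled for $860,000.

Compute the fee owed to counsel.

$238,195.00

First $150,500 at 43% = $64,715.00
Next $84,500 at 34% = $28,730.00
Next $175,000 at 30% = $52,500.00
Remaining $450,000 at 20.5% = $92,250.00
Fee: $64,715.00 + $28,730.00 + $52,500.00 + $92,250.00 = $238,195.00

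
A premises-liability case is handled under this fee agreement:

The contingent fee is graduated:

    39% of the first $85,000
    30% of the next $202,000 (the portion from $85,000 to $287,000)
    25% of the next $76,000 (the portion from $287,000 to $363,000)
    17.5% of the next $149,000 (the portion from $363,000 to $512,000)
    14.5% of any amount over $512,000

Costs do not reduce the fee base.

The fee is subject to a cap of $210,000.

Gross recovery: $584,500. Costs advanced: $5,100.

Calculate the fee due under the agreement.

$149,337.50

Fee base is the gross recovery, $584,500; costs are reimbursed separately.
First $85,000 at 39% = $33,150.00
Next $202,000 at 30% = $60,600.00
Next $76,000 at 25% = $19,000.00
Next $149,000 at 17.5% = $26,075.00
Remaining $72,500 at 14.5% = $10,512.50
Fee: $33,150.00 + $60,600.00 + $19,000.00 + $26,075.00 + $10,512.50 = $149,337.50
$149,337.50 is under the $210,000 cap.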